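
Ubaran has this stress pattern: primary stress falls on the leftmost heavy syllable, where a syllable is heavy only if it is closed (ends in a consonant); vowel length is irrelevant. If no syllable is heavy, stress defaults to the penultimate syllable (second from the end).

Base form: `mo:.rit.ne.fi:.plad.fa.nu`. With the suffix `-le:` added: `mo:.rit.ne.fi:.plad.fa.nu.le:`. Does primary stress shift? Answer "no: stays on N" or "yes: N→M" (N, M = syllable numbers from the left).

Base `mo:.rit.ne.fi:.plad.fa.nu` (7 syllables):
  Weights: 1 mo: L, 2 rit H, 3 ne L, 4 fi: L, 5 plad H, 6 fa L, 7 nu L.
  Heavy syllables in the domain: 2, 5. The leftmost is syllable 2 (rit).
  → primary stress on syllable 2.
Suffixed `mo:.rit.ne.fi:.plad.fa.nu.le:` (8 syllables):
  Weights: 1 mo: L, 2 rit H, 3 ne L, 4 fi: L, 5 plad H, 6 fa L, 7 nu L, 8 le: L.
  Heavy syllables in the domain: 2, 5. The leftmost is syllable 2 (rit).
  → primary stress on syllable 2.

no: stays on 2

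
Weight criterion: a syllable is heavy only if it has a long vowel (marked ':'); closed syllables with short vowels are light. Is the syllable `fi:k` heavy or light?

heavy

`fi:k`: long vowel, closed (coda /k/). Long vowel → heavy.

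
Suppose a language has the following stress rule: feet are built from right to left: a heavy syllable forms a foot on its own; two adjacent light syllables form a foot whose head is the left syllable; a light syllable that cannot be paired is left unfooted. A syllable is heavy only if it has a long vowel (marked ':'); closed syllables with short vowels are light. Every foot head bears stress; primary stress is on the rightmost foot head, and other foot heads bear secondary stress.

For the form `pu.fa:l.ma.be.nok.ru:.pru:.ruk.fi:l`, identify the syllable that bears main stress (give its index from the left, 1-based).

9

Weights: 1 pu L, 2 fa:l H, 3 ma L, 4 be L, 5 nok L, 6 ru: H, 7 pru: H, 8 ruk L, 9 fi:l H.
Parse right to left (heavy = foot alone; LL = one foot; stranded L unfooted): pu (ˈfa:l) ma (ˈbe.nok) (ˈru:) (ˈpru:) ruk (ˈfi:l).
Foot heads: 2, 4, 6, 7, 9.
Primary stress on the rightmost head = syllable 9.
Primary stress: syllable 9 → pu.fa:l.ma.be.nok.ru:.pru:.ruk.ˈfi:l.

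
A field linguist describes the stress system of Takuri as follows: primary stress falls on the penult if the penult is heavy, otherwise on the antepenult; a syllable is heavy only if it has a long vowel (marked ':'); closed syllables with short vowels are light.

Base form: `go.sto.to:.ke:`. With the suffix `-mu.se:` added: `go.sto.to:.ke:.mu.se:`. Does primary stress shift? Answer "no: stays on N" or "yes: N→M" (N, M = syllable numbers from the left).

yes: 3→4

Base `go.sto.to:.ke:` (4 syllables):
  Weights: 2 sto L, 3 to: H, 4 ke: H.
  The penult (syllable 3, to:) is heavy, so it takes stress.
  → primary stress on syllable 3.
Suffixed `go.sto.to:.ke:.mu.se:` (6 syllables):
  Weights: 4 ke: H, 5 mu L, 6 se: H.
  The penult (syllable 5, mu) is light, so stress falls on the antepenult (syllable 4, ke:).
  → primary stress on syllable 4.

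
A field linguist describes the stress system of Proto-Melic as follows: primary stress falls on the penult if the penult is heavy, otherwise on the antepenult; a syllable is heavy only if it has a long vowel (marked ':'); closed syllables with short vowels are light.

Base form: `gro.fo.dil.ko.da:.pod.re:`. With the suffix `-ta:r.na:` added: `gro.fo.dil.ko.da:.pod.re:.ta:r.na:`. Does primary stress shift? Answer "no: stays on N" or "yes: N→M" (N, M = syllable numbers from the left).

Base `gro.fo.dil.ko.da:.pod.re:` (7 syllables):
  Weights: 5 da: H, 6 pod L, 7 re: H.
  The penult (syllable 6, pod) is light, so stress falls on the antepenult (syllable 5, da:).
  → primary stress on syllable 5.
Suffixed `gro.fo.dil.ko.da:.pod.re:.ta:r.na:` (9 syllables):
  Weights: 7 re: H, 8 ta:r H, 9 na: H.
  The penult (syllable 8, ta:r) is heavy, so it takes stress.
  → primary stress on syllable 8.

yes: 5→8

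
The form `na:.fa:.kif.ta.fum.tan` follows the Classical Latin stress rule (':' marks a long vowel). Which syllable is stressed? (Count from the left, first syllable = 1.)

5

Classical Latin: stress the penult if heavy (long vowel or closed), else the antepenult.
Weights: 4 ta L, 5 fum H, 6 tan H.
The penult (syllable 5, fum) is heavy, so it takes stress.
Stress on syllable 5: na:.fa:.kif.ta.ˈfum.tan.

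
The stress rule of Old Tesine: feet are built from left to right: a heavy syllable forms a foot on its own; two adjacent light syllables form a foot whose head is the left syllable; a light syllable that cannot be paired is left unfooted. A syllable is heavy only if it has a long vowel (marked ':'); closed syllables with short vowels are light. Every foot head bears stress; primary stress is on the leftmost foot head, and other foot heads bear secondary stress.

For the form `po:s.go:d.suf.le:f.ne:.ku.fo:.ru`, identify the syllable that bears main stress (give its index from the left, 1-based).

Weights: 1 po:s H, 2 go:d H, 3 suf L, 4 le:f H, 5 ne: H, 6 ku L, 7 fo: H, 8 ru L.
Parse left to right (heavy = foot alone; LL = one foot; stranded L unfooted): (ˈpo:s) (ˈgo:d) suf (ˈle:f) (ˈne:) ku (ˈfo:) ru.
Foot heads: 1, 2, 4, 5, 7.
Primary stress on the leftmost head = syllable 1.
Primary stress: syllable 1 → ˈpo:s.go:d.suf.le:f.ne:.ku.fo:.ru.

1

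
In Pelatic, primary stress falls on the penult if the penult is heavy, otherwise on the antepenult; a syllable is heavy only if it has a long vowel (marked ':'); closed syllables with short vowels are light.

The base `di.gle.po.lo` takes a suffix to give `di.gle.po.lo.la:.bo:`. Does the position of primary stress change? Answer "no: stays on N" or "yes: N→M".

Base `di.gle.po.lo` (4 syllables):
  Weights: 2 gle L, 3 po L, 4 lo L.
  The penult (syllable 3, po) is light, so stress falls on the antepenult (syllable 2, gle).
  → primary stress on syllable 2.
Suffixed `di.gle.po.lo.la:.bo:` (6 syllables):
  Weights: 4 lo L, 5 la: H, 6 bo: H.
  The penult (syllable 5, la:) is heavy, so it takes stress.
  → primary stress on syllable 5.

yes: 2→5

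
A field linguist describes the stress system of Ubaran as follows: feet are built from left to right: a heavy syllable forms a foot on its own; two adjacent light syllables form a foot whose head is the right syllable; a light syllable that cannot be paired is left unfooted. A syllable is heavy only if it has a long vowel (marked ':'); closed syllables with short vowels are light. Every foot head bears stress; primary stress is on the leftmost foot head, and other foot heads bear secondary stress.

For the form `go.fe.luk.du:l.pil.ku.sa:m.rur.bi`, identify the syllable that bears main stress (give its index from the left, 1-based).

Weights: 1 go L, 2 fe L, 3 luk L, 4 du:l H, 5 pil L, 6 ku L, 7 sa:m H, 8 rur L, 9 bi L.
Parse left to right (heavy = foot alone; LL = one foot; stranded L unfooted): (go.ˈfe) luk (ˈdu:l) (pil.ˈku) (ˈsa:m) (rur.ˈbi).
Foot heads: 2, 4, 6, 7, 9.
Primary stress on the leftmost head = syllable 2.
Primary stress: syllable 2 → go.ˈfe.luk.du:l.pil.ku.sa:m.rur.bi.

2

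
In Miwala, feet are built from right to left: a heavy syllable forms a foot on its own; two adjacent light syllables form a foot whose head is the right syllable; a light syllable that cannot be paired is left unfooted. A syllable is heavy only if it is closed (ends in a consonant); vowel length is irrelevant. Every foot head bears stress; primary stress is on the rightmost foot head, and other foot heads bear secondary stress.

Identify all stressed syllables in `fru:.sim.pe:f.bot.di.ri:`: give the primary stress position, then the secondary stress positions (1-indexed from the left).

Weights: 1 fru: L, 2 sim H, 3 pe:f H, 4 bot H, 5 di L, 6 ri: L.
Parse right to left (heavy = foot alone; LL = one foot; stranded L unfooted): fru: (ˈsim) (ˈpe:f) (ˈbot) (di.ˈri:).
Foot heads: 2, 3, 4, 6.
Primary stress on the rightmost head = syllable 6.
Secondary stress on 2, 3, 4: fru:.ˌsim.ˌpe:f.ˌbot.di.ˈri:.

primary 6, secondary 2, 3, 4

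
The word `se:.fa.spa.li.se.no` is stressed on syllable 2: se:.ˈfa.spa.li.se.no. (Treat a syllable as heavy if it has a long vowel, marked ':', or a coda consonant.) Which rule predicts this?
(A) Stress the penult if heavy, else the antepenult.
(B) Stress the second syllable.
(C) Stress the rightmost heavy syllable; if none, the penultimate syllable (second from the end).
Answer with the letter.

Rule A → syllable 4 (observed: 2).
Rule B → syllable 2 ✓.
Rule C → syllable 1 (observed: 2).

B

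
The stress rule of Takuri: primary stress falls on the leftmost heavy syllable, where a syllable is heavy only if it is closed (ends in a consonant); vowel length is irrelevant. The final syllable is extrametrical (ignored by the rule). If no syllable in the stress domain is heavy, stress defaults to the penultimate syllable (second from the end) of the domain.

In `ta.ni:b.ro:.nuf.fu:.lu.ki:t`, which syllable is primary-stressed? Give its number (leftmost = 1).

2

The final syllable (7, ki:t) is extrametrical; the stress domain is syllables 1–6.
Weights: 1 ta L, 2 ni:b H, 3 ro: L, 4 nuf H, 5 fu: L, 6 lu L.
Heavy syllables in the domain: 2, 4. The leftmost is syllable 2 (ni:b).
Primary stress: syllable 2 → ta.ˈni:b.ro:.nuf.fu:.lu.ki:t.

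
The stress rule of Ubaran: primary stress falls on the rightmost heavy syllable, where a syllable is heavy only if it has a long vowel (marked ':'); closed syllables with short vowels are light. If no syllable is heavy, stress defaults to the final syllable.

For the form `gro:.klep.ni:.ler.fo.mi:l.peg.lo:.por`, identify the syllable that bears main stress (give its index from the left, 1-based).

8

Weights: 1 gro: H, 2 klep L, 3 ni: H, 4 ler L, 5 fo L, 6 mi:l H, 7 peg L, 8 lo: H, 9 por L.
Heavy syllables in the domain: 1, 3, 6, 8. The rightmost is syllable 8 (lo:).
Primary stress: syllable 8 → gro:.klep.ni:.ler.fo.mi:l.peg.ˈlo:.por.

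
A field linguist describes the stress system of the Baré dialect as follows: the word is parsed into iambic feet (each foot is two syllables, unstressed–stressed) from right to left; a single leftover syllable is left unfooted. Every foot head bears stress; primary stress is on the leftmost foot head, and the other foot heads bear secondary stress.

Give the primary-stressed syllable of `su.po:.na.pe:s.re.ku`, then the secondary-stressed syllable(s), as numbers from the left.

Parse right to left into iambic (σˈσ) feet: (su.ˈpo:) (na.ˈpe:s) (re.ˈku).
Foot heads (stressed positions): 2, 4, 6.
End Rule Leftmost: primary stress on the leftmost head = syllable 2.
Secondary stress on 4, 6: su.ˈpo:.na.ˌpe:s.re.ˌku.

primary 2, secondary 4, 6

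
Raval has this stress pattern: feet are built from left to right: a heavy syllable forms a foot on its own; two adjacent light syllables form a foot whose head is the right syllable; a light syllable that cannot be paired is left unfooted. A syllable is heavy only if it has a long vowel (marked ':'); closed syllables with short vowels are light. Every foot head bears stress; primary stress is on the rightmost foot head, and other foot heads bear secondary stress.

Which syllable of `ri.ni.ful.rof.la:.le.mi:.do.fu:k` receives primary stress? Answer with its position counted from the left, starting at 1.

Weights: 1 ri L, 2 ni L, 3 ful L, 4 rof L, 5 la: H, 6 le L, 7 mi: H, 8 do L, 9 fu:k H.
Parse left to right (heavy = foot alone; LL = one foot; stranded L unfooted): (ri.ˈni) (ful.ˈrof) (ˈla:) le (ˈmi:) do (ˈfu:k).
Foot heads: 2, 4, 5, 7, 9.
Primary stress on the rightmost head = syllable 9.
Primary stress: syllable 9 → ri.ni.ful.rof.la:.le.mi:.do.ˈfu:k.

9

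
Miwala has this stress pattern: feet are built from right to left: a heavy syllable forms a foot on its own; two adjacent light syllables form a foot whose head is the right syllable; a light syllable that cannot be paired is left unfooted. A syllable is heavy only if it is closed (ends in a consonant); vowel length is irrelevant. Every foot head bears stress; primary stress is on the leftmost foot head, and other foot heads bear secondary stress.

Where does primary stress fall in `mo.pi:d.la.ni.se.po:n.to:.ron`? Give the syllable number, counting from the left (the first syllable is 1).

Weights: 1 mo L, 2 pi:d H, 3 la L, 4 ni L, 5 se L, 6 po:n H, 7 to: L, 8 ron H.
Parse right to left (heavy = foot alone; LL = one foot; stranded L unfooted): mo (ˈpi:d) la (ni.ˈse) (ˈpo:n) to: (ˈron).
Foot heads: 2, 5, 6, 8.
Primary stress on the leftmost head = syllable 2.
Primary stress: syllable 2 → mo.ˈpi:d.la.ni.se.po:n.to:.ron.

2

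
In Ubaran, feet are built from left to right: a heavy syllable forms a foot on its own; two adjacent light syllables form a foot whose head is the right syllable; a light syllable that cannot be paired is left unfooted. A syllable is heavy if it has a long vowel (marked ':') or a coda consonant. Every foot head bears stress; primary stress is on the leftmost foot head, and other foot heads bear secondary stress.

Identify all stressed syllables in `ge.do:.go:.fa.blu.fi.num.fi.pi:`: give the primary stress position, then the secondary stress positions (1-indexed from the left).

primary 2, secondary 3, 5, 7, 9

Weights: 1 ge L, 2 do: H, 3 go: H, 4 fa L, 5 blu L, 6 fi L, 7 num H, 8 fi L, 9 pi: H.
Parse left to right (heavy = foot alone; LL = one foot; stranded L unfooted): ge (ˈdo:) (ˈgo:) (fa.ˈblu) fi (ˈnum) fi (ˈpi:).
Foot heads: 2, 3, 5, 7, 9.
Primary stress on the leftmost head = syllable 2.
Secondary stress on 3, 5, 7, 9: ge.ˈdo:.ˌgo:.fa.ˌblu.fi.ˌnum.fi.ˌpi:.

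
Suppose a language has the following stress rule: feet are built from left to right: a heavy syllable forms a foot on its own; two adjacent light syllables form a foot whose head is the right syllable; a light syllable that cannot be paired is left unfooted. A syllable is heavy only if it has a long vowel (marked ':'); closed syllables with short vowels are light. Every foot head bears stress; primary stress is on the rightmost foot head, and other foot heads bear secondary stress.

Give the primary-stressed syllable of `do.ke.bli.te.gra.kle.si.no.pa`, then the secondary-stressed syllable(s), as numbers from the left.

primary 8, secondary 2, 4, 6

Weights: 1 do L, 2 ke L, 3 bli L, 4 te L, 5 gra L, 6 kle L, 7 si L, 8 no L, 9 pa L.
Parse left to right (heavy = foot alone; LL = one foot; stranded L unfooted): (do.ˈke) (bli.ˈte) (gra.ˈkle) (si.ˈno) pa.
Foot heads: 2, 4, 6, 8.
Primary stress on the rightmost head = syllable 8.
Secondary stress on 2, 4, 6: do.ˌke.bli.ˌte.gra.ˌkle.si.ˈno.pa.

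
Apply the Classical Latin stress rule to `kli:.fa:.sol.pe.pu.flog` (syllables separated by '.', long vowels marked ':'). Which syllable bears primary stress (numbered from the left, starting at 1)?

4

Classical Latin: stress the penult if heavy (long vowel or closed), else the antepenult.
Weights: 4 pe L, 5 pu L, 6 flog H.
The penult (syllable 5, pu) is light, so stress falls on the antepenult (syllable 4, pe).
Stress on syllable 4: kli:.fa:.sol.ˈpe.pu.flog.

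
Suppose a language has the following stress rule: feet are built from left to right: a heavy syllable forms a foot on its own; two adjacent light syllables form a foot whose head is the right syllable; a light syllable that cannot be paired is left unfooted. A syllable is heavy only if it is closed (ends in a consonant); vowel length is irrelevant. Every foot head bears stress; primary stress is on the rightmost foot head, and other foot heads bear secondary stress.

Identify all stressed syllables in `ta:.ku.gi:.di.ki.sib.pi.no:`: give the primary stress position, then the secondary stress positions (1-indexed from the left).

primary 8, secondary 2, 4, 6

Weights: 1 ta: L, 2 ku L, 3 gi: L, 4 di L, 5 ki L, 6 sib H, 7 pi L, 8 no: L.
Parse left to right (heavy = foot alone; LL = one foot; stranded L unfooted): (ta:.ˈku) (gi:.ˈdi) ki (ˈsib) (pi.ˈno:).
Foot heads: 2, 4, 6, 8.
Primary stress on the rightmost head = syllable 8.
Secondary stress on 2, 4, 6: ta:.ˌku.gi:.ˌdi.ki.ˌsib.pi.ˈno:.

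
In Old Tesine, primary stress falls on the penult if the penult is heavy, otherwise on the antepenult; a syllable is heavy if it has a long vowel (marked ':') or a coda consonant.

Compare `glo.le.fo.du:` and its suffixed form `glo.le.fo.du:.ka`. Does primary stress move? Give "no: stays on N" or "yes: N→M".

Base `glo.le.fo.du:` (4 syllables):
  Weights: 2 le L, 3 fo L, 4 du: H.
  The penult (syllable 3, fo) is light, so stress falls on the antepenult (syllable 2, le).
  → primary stress on syllable 2.
Suffixed `glo.le.fo.du:.ka` (5 syllables):
  Weights: 3 fo L, 4 du: H, 5 ka L.
  The penult (syllable 4, du:) is heavy, so it takes stress.
  → primary stress on syllable 4.

yes: 2→4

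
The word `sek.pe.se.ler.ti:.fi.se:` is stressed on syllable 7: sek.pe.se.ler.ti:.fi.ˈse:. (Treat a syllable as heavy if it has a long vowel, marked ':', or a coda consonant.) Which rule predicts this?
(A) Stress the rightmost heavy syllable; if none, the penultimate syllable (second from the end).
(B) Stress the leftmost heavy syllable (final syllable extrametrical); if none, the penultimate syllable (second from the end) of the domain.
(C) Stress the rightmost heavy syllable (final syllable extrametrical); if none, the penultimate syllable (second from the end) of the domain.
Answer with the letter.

Rule A → syllable 7 ✓.
Rule B → syllable 1 (observed: 7).
Rule C → syllable 5 (observed: 7).

A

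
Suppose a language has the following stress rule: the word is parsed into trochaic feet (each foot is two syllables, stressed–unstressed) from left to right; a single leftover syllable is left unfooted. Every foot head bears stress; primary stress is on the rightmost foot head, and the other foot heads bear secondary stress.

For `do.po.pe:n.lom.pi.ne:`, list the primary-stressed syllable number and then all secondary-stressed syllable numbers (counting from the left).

Parse left to right into trochaic (ˈσσ) feet: (ˈdo.po) (ˈpe:n.lom) (ˈpi.ne:).
Foot heads (stressed positions): 1, 3, 5.
End Rule Rightmost: primary stress on the rightmost head = syllable 5.
Secondary stress on 1, 3: ˌdo.po.ˌpe:n.lom.ˈpi.ne:.

primary 5, secondary 1, 3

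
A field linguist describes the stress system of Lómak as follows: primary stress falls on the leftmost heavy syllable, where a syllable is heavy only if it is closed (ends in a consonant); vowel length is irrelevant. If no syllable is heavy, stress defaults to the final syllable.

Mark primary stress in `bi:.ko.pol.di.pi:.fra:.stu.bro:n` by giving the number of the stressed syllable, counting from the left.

Weights: 1 bi: L, 2 ko L, 3 pol H, 4 di L, 5 pi: L, 6 fra: L, 7 stu L, 8 bro:n H.
Heavy syllables in the domain: 3, 8. The leftmost is syllable 3 (pol).
Primary stress: syllable 3 → bi:.ko.ˈpol.di.pi:.fra:.stu.bro:n.

3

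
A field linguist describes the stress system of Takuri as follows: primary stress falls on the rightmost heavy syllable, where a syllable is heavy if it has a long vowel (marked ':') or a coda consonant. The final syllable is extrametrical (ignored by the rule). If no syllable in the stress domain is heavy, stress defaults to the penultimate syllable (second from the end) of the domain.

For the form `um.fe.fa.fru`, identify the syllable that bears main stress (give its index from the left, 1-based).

The final syllable (4, fru) is extrametrical; the stress domain is syllables 1–3.
Weights: 1 um H, 2 fe L, 3 fa L.
Heavy syllables in the domain: 1. The rightmost is syllable 1 (um).
Primary stress: syllable 1 → ˈum.fe.fa.fru.

1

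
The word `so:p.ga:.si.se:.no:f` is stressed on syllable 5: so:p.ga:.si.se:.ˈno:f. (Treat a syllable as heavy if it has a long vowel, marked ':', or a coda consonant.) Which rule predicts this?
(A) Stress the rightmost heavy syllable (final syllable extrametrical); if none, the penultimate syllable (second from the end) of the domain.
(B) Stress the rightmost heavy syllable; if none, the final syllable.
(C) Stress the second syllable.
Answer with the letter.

B

Rule A → syllable 4 (observed: 5).
Rule B → syllable 5 ✓.
Rule C → syllable 2 (observed: 5).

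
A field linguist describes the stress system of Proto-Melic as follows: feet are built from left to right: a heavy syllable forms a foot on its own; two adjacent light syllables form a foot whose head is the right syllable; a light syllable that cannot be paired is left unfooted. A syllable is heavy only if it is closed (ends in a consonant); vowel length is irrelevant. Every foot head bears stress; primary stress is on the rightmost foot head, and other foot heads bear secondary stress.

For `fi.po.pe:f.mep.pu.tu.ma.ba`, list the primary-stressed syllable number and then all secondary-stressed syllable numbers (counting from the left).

Weights: 1 fi L, 2 po L, 3 pe:f H, 4 mep H, 5 pu L, 6 tu L, 7 ma L, 8 ba L.
Parse left to right (heavy = foot alone; LL = one foot; stranded L unfooted): (fi.ˈpo) (ˈpe:f) (ˈmep) (pu.ˈtu) (ma.ˈba).
Foot heads: 2, 3, 4, 6, 8.
Primary stress on the rightmost head = syllable 8.
Secondary stress on 2, 3, 4, 6: fi.ˌpo.ˌpe:f.ˌmep.pu.ˌtu.ma.ˈba.

primary 8, secondary 2, 3, 4, 6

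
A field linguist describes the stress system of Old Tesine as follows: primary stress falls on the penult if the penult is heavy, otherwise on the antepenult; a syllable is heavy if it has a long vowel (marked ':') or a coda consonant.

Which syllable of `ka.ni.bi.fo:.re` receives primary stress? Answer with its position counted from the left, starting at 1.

Weights: 3 bi L, 4 fo: H, 5 re L.
The penult (syllable 4, fo:) is heavy, so it takes stress.
Primary stress: syllable 4 → ka.ni.bi.ˈfo:.re.

4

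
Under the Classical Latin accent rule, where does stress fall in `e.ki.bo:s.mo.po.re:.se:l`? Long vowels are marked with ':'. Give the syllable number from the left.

Classical Latin: stress the penult if heavy (long vowel or closed), else the antepenult.
Weights: 5 po L, 6 re: H, 7 se:l H.
The penult (syllable 6, re:) is heavy, so it takes stress.
Stress on syllable 6: e.ki.bo:s.mo.po.ˈre:.se:l.

6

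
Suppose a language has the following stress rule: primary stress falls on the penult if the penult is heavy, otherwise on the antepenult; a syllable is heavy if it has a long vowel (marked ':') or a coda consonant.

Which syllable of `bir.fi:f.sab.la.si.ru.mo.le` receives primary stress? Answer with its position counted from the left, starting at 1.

6

Weights: 6 ru L, 7 mo L, 8 le L.
The penult (syllable 7, mo) is light, so stress falls on the antepenult (syllable 6, ru).
Primary stress: syllable 6 → bir.fi:f.sab.la.si.ˈru.mo.le.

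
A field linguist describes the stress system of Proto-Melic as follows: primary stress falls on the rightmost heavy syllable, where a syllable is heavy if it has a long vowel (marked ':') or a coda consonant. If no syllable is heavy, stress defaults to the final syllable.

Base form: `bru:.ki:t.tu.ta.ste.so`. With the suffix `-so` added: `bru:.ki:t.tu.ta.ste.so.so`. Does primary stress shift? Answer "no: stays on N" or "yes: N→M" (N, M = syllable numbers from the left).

no: stays on 2

Base `bru:.ki:t.tu.ta.ste.so` (6 syllables):
  Weights: 1 bru: H, 2 ki:t H, 3 tu L, 4 ta L, 5 ste L, 6 so L.
  Heavy syllables in the domain: 1, 2. The rightmost is syllable 2 (ki:t).
  → primary stress on syllable 2.
Suffixed `bru:.ki:t.tu.ta.ste.so.so` (7 syllables):
  Weights: 1 bru: H, 2 ki:t H, 3 tu L, 4 ta L, 5 ste L, 6 so L, 7 so L.
  Heavy syllables in the domain: 1, 2. The rightmost is syllable 2 (ki:t).
  → primary stress on syllable 2.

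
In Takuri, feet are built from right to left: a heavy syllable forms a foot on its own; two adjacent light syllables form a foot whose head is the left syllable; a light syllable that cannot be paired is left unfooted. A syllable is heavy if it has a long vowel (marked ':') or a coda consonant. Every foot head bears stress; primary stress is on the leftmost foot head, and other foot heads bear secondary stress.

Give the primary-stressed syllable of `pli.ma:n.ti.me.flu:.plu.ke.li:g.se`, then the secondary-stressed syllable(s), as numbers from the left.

Weights: 1 pli L, 2 ma:n H, 3 ti L, 4 me L, 5 flu: H, 6 plu L, 7 ke L, 8 li:g H, 9 se L.
Parse right to left (heavy = foot alone; LL = one foot; stranded L unfooted): pli (ˈma:n) (ˈti.me) (ˈflu:) (ˈplu.ke) (ˈli:g) se.
Foot heads: 2, 3, 5, 6, 8.
Primary stress on the leftmost head = syllable 2.
Secondary stress on 3, 5, 6, 8: pli.ˈma:n.ˌti.me.ˌflu:.ˌplu.ke.ˌli:g.se.

primary 2, secondary 3, 5, 6, 8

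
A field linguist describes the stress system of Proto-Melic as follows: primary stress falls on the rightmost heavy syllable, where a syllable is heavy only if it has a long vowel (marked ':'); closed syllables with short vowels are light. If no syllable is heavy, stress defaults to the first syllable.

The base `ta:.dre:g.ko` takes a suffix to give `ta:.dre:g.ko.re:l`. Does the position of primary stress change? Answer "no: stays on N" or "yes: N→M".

Base `ta:.dre:g.ko` (3 syllables):
  Weights: 1 ta: H, 2 dre:g H, 3 ko L.
  Heavy syllables in the domain: 1, 2. The rightmost is syllable 2 (dre:g).
  → primary stress on syllable 2.
Suffixed `ta:.dre:g.ko.re:l` (4 syllables):
  Weights: 1 ta: H, 2 dre:g H, 3 ko L, 4 re:l H.
  Heavy syllables in the domain: 1, 2, 4. The rightmost is syllable 4 (re:l).
  → primary stress on syllable 4.

yes: 2→4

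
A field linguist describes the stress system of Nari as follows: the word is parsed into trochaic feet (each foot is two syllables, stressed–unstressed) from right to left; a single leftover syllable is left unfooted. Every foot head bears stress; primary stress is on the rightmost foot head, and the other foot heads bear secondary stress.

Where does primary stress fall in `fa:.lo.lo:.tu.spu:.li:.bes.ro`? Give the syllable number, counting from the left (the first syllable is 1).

Parse right to left into trochaic (ˈσσ) feet: (ˈfa:.lo) (ˈlo:.tu) (ˈspu:.li:) (ˈbes.ro).
Foot heads (stressed positions): 1, 3, 5, 7.
End Rule Rightmost: primary stress on the rightmost head = syllable 7.
Primary stress: syllable 7 → fa:.lo.lo:.tu.spu:.li:.ˈbes.ro.

7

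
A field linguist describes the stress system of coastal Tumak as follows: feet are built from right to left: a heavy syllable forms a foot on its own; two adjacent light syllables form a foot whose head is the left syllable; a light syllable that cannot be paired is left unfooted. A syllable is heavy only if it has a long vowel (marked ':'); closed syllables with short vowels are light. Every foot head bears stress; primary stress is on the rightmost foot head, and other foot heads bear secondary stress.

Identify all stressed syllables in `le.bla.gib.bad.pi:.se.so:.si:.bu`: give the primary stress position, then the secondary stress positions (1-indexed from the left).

primary 8, secondary 1, 3, 5, 7

Weights: 1 le L, 2 bla L, 3 gib L, 4 bad L, 5 pi: H, 6 se L, 7 so: H, 8 si: H, 9 bu L.
Parse right to left (heavy = foot alone; LL = one foot; stranded L unfooted): (ˈle.bla) (ˈgib.bad) (ˈpi:) se (ˈso:) (ˈsi:) bu.
Foot heads: 1, 3, 5, 7, 8.
Primary stress on the rightmost head = syllable 8.
Secondary stress on 1, 3, 5, 7: ˌle.bla.ˌgib.bad.ˌpi:.se.ˌso:.ˈsi:.bu.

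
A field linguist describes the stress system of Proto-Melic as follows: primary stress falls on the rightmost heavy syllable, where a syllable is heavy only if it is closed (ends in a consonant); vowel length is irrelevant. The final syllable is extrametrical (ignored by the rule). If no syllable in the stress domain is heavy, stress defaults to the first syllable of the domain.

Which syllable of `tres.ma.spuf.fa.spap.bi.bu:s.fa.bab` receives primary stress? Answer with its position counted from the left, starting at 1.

7

The final syllable (9, bab) is extrametrical; the stress domain is syllables 1–8.
Weights: 1 tres H, 2 ma L, 3 spuf H, 4 fa L, 5 spap H, 6 bi L, 7 bu:s H, 8 fa L.
Heavy syllables in the domain: 1, 3, 5, 7. The rightmost is syllable 7 (bu:s).
Primary stress: syllable 7 → tres.ma.spuf.fa.spap.bi.ˈbu:s.fa.bab.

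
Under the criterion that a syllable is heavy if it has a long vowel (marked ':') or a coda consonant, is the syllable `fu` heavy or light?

light

`fu`: short vowel, open (no coda). Short vowel, open → light.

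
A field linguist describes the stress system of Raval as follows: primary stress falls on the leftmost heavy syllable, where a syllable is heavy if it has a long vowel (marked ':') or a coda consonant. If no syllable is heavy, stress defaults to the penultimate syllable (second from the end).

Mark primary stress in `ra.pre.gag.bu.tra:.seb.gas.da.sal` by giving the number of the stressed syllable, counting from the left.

Weights: 1 ra L, 2 pre L, 3 gag H, 4 bu L, 5 tra: H, 6 seb H, 7 gas H, 8 da L, 9 sal H.
Heavy syllables in the domain: 3, 5, 6, 7, 9. The leftmost is syllable 3 (gag).
Primary stress: syllable 3 → ra.pre.ˈgag.bu.tra:.seb.gas.da.sal.

3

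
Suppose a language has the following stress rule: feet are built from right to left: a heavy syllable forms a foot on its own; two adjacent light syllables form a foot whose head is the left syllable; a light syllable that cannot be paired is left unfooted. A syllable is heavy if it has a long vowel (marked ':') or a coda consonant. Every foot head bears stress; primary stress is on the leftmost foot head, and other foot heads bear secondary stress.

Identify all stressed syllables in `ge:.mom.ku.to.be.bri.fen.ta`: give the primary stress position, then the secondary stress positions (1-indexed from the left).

Weights: 1 ge: H, 2 mom H, 3 ku L, 4 to L, 5 be L, 6 bri L, 7 fen H, 8 ta L.
Parse right to left (heavy = foot alone; LL = one foot; stranded L unfooted): (ˈge:) (ˈmom) (ˈku.to) (ˈbe.bri) (ˈfen) ta.
Foot heads: 1, 2, 3, 5, 7.
Primary stress on the leftmost head = syllable 1.
Secondary stress on 2, 3, 5, 7: ˈge:.ˌmom.ˌku.to.ˌbe.bri.ˌfen.ta.

primary 1, secondary 2, 3, 5, 7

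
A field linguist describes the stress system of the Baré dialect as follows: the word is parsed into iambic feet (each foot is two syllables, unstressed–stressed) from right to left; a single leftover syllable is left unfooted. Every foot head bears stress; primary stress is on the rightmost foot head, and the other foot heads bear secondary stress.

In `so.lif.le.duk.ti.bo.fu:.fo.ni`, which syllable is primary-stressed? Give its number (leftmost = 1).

Parse right to left into iambic (σˈσ) feet: so (lif.ˈle) (duk.ˈti) (bo.ˈfu:) (fo.ˈni). Syllable 1 is left unfooted.
Foot heads (stressed positions): 3, 5, 7, 9.
End Rule Rightmost: primary stress on the rightmost head = syllable 9.
Primary stress: syllable 9 → so.lif.le.duk.ti.bo.fu:.fo.ˈni.

9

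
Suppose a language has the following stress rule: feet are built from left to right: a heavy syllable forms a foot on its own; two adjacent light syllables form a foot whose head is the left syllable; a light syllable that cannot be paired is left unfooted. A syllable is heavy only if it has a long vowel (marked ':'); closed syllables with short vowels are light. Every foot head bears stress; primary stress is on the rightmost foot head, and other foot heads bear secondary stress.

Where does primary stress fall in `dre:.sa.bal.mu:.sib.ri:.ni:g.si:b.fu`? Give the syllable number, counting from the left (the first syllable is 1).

Weights: 1 dre: H, 2 sa L, 3 bal L, 4 mu: H, 5 sib L, 6 ri: H, 7 ni:g H, 8 si:b H, 9 fu L.
Parse left to right (heavy = foot alone; LL = one foot; stranded L unfooted): (ˈdre:) (ˈsa.bal) (ˈmu:) sib (ˈri:) (ˈni:g) (ˈsi:b) fu.
Foot heads: 1, 2, 4, 6, 7, 8.
Primary stress on the rightmost head = syllable 8.
Primary stress: syllable 8 → dre:.sa.bal.mu:.sib.ri:.ni:g.ˈsi:b.fu.

8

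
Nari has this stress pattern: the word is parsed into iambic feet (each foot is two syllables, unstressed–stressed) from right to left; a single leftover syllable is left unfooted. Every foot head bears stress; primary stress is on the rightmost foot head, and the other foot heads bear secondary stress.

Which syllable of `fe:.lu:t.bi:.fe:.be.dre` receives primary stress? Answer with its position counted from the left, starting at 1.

Parse right to left into iambic (σˈσ) feet: (fe:.ˈlu:t) (bi:.ˈfe:) (be.ˈdre).
Foot heads (stressed positions): 2, 4, 6.
End Rule Rightmost: primary stress on the rightmost head = syllable 6.
Primary stress: syllable 6 → fe:.lu:t.bi:.fe:.be.ˈdre.

6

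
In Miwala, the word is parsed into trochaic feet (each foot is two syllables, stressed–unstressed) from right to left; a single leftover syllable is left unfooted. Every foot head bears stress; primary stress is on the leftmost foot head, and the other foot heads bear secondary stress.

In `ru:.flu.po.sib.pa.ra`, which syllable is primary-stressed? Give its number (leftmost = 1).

1

Parse right to left into trochaic (ˈσσ) feet: (ˈru:.flu) (ˈpo.sib) (ˈpa.ra).
Foot heads (stressed positions): 1, 3, 5.
End Rule Leftmost: primary stress on the leftmost head = syllable 1.
Primary stress: syllable 1 → ˈru:.flu.po.sib.pa.ra.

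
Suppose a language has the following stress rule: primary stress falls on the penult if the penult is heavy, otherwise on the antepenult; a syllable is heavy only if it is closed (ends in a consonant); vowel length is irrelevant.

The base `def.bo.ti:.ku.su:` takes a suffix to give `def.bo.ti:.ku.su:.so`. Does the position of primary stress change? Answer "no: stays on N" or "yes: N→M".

Base `def.bo.ti:.ku.su:` (5 syllables):
  Weights: 3 ti: L, 4 ku L, 5 su: L.
  The penult (syllable 4, ku) is light, so stress falls on the antepenult (syllable 3, ti:).
  → primary stress on syllable 3.
Suffixed `def.bo.ti:.ku.su:.so` (6 syllables):
  Weights: 4 ku L, 5 su: L, 6 so L.
  The penult (syllable 5, su:) is light, so stress falls on the antepenult (syllable 4, ku).
  → primary stress on syllable 4.

yes: 3→4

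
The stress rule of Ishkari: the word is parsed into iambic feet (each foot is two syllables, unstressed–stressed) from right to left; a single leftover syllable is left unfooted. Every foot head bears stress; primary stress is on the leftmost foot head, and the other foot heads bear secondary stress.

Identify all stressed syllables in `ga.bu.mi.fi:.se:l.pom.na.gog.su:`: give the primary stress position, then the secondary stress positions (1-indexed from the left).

primary 3, secondary 5, 7, 9

Parse right to left into iambic (σˈσ) feet: ga (bu.ˈmi) (fi:.ˈse:l) (pom.ˈna) (gog.ˈsu:). Syllable 1 is left unfooted.
Foot heads (stressed positions): 3, 5, 7, 9.
End Rule Leftmost: primary stress on the leftmost head = syllable 3.
Secondary stress on 5, 7, 9: ga.bu.ˈmi.fi:.ˌse:l.pom.ˌna.gog.ˌsu:.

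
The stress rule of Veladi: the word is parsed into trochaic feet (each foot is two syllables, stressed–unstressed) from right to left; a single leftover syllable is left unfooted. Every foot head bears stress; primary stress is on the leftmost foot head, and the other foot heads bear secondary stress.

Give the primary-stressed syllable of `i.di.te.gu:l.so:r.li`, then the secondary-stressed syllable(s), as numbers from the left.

primary 1, secondary 3, 5

Parse right to left into trochaic (ˈσσ) feet: (ˈi.di) (ˈte.gu:l) (ˈso:r.li).
Foot heads (stressed positions): 1, 3, 5.
End Rule Leftmost: primary stress on the leftmost head = syllable 1.
Secondary stress on 3, 5: ˈi.di.ˌte.gu:l.ˌso:r.li.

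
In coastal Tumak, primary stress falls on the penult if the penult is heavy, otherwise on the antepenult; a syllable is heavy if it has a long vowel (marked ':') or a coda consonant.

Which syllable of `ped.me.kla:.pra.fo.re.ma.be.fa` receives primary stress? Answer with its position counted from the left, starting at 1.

Weights: 7 ma L, 8 be L, 9 fa L.
The penult (syllable 8, be) is light, so stress falls on the antepenult (syllable 7, ma).
Primary stress: syllable 7 → ped.me.kla:.pra.fo.re.ˈma.be.fa.

7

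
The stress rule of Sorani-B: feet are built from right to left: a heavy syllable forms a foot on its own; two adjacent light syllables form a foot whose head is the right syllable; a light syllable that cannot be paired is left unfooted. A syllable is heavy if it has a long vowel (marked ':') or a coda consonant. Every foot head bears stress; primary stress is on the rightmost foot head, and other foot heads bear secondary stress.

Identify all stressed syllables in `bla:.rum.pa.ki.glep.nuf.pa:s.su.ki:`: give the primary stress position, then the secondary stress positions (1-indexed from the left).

Weights: 1 bla: H, 2 rum H, 3 pa L, 4 ki L, 5 glep H, 6 nuf H, 7 pa:s H, 8 su L, 9 ki: H.
Parse right to left (heavy = foot alone; LL = one foot; stranded L unfooted): (ˈbla:) (ˈrum) (pa.ˈki) (ˈglep) (ˈnuf) (ˈpa:s) su (ˈki:).
Foot heads: 1, 2, 4, 5, 6, 7, 9.
Primary stress on the rightmost head = syllable 9.
Secondary stress on 1, 2, 4, 5, 6, 7: ˌbla:.ˌrum.pa.ˌki.ˌglep.ˌnuf.ˌpa:s.su.ˈki:.

primary 9, secondary 1, 2, 4, 5, 6, 7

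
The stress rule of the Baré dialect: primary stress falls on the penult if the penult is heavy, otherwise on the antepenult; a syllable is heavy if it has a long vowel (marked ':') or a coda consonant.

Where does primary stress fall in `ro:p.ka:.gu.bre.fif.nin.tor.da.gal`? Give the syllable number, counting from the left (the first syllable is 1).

7

Weights: 7 tor H, 8 da L, 9 gal H.
The penult (syllable 8, da) is light, so stress falls on the antepenult (syllable 7, tor).
Primary stress: syllable 7 → ro:p.ka:.gu.bre.fif.nin.ˈtor.da.gal.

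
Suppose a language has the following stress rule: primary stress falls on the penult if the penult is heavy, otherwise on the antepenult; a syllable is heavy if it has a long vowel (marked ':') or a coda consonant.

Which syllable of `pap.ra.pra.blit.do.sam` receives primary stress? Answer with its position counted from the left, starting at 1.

Weights: 4 blit H, 5 do L, 6 sam H.
The penult (syllable 5, do) is light, so stress falls on the antepenult (syllable 4, blit).
Primary stress: syllable 4 → pap.ra.pra.ˈblit.do.sam.

4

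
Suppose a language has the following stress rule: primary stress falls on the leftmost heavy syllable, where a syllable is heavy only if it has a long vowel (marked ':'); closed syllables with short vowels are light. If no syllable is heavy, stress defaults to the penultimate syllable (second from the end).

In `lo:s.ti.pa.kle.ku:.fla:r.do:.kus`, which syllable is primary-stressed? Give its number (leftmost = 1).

1

Weights: 1 lo:s H, 2 ti L, 3 pa L, 4 kle L, 5 ku: H, 6 fla:r H, 7 do: H, 8 kus L.
Heavy syllables in the domain: 1, 5, 6, 7. The leftmost is syllable 1 (lo:s).
Primary stress: syllable 1 → ˈlo:s.ti.pa.kle.ku:.fla:r.do:.kus.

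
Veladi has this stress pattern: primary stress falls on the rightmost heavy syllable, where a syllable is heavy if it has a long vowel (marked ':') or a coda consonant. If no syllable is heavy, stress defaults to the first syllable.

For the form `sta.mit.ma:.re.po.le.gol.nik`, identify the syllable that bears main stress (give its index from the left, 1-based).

8

Weights: 1 sta L, 2 mit H, 3 ma: H, 4 re L, 5 po L, 6 le L, 7 gol H, 8 nik H.
Heavy syllables in the domain: 2, 3, 7, 8. The rightmost is syllable 8 (nik).
Primary stress: syllable 8 → sta.mit.ma:.re.po.le.gol.ˈnik.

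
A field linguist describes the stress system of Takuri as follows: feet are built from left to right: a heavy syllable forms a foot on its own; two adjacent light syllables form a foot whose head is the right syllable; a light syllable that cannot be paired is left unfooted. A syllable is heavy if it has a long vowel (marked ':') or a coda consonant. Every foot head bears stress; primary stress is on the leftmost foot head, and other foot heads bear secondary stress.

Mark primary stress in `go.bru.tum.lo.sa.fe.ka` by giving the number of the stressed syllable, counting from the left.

2

Weights: 1 go L, 2 bru L, 3 tum H, 4 lo L, 5 sa L, 6 fe L, 7 ka L.
Parse left to right (heavy = foot alone; LL = one foot; stranded L unfooted): (go.ˈbru) (ˈtum) (lo.ˈsa) (fe.ˈka).
Foot heads: 2, 3, 5, 7.
Primary stress on the leftmost head = syllable 2.
Primary stress: syllable 2 → go.ˈbru.tum.lo.sa.fe.ka.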